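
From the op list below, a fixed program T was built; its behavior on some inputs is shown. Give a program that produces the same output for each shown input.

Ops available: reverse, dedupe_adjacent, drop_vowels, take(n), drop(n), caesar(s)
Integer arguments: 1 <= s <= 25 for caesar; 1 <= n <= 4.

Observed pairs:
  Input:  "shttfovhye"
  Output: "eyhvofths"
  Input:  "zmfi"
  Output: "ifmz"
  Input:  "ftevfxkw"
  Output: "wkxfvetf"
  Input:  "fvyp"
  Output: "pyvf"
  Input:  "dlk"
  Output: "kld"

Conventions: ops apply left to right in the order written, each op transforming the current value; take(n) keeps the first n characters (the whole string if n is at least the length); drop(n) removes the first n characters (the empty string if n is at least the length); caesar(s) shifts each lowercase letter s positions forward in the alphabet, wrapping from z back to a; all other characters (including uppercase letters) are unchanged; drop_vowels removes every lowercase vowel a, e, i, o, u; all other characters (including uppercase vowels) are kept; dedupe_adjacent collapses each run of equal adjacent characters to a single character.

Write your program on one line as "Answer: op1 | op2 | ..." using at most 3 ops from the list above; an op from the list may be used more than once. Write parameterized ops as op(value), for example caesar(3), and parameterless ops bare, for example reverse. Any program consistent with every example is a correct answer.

dedupe_adjacent | reverse

Check, running the answer program on each example:
  "shttfovhye" -> "shtfovhye" -> "eyhvofths"
  "zmfi" -> "zmfi" -> "ifmz"
  "ftevfxkw" -> "ftevfxkw" -> "wkxfvetf"
  "fvyp" -> "fvyp" -> "pyvf"
  "dlk" -> "dlk" -> "kld"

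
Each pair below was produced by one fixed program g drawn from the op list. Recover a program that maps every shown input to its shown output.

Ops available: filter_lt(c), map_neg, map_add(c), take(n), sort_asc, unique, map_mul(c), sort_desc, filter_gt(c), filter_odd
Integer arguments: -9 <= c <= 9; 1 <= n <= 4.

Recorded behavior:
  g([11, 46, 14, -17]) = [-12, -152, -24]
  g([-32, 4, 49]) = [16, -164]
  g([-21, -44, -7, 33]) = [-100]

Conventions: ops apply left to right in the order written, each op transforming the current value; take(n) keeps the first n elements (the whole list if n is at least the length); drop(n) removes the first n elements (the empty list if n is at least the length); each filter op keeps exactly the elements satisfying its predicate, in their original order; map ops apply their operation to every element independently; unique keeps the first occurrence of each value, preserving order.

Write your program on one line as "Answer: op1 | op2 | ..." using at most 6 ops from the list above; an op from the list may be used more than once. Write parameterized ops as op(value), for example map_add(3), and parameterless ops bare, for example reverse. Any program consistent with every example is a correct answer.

filter_gt(-4) | map_add(8) | map_add(-7) | map_add(-9) | map_mul(-4)

Check, running the answer program on each example:
  [11, 46, 14, -17] -> [11, 46, 14] -> [19, 54, 22] -> [12, 47, 15] -> [3, 38, 6] -> [-12, -152, -24]
  [-32, 4, 49] -> [4, 49] -> [12, 57] -> [5, 50] -> [-4, 41] -> [16, -164]
  [-21, -44, -7, 33] -> [33] -> [41] -> [34] -> [25] -> [-100]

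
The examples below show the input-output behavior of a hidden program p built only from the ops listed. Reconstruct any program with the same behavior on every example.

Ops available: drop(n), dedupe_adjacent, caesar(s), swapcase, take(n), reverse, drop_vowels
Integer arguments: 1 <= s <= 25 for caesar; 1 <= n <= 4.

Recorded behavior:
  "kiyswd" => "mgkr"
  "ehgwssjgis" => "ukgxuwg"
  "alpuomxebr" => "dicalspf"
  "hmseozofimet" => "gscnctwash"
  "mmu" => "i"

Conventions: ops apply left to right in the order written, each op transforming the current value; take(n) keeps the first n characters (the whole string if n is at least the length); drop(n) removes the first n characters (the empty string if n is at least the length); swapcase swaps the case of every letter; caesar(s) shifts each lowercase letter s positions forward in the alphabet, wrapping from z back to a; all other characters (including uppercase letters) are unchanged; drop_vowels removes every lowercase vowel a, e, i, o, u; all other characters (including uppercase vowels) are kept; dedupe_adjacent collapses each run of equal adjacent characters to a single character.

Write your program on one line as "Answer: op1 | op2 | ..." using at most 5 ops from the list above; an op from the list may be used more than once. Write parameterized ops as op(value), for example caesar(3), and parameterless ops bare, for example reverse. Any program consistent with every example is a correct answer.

drop(2) | caesar(14) | swapcase | dedupe_adjacent | swapcase

Check, running the answer program on each example:
  "kiyswd" -> "yswd" -> "mgkr" -> "MGKR" -> "MGKR" -> "mgkr"
  "ehgwssjgis" -> "gwssjgis" -> "ukggxuwg" -> "UKGGXUWG" -> "UKGXUWG" -> "ukgxuwg"
  "alpuomxebr" -> "puomxebr" -> "dicalspf" -> "DICALSPF" -> "DICALSPF" -> "dicalspf"
  "hmseozofimet" -> "seozofimet" -> "gscnctwash" -> "GSCNCTWASH" -> "GSCNCTWASH" -> "gscnctwash"
  "mmu" -> "u" -> "i" -> "I" -> "I" -> "i"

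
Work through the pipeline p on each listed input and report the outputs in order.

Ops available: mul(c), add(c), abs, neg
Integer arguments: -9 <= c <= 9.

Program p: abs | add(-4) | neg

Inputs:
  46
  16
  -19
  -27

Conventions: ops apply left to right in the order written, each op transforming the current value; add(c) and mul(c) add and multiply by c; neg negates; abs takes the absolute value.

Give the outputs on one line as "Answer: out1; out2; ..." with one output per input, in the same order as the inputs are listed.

-42; -12; -15; -23

Execution, op by op:
  46 -> 46 -> 42 -> -42
  16 -> 16 -> 12 -> -12
  -19 -> 19 -> 15 -> -15
  -27 -> 27 -> 23 -> -23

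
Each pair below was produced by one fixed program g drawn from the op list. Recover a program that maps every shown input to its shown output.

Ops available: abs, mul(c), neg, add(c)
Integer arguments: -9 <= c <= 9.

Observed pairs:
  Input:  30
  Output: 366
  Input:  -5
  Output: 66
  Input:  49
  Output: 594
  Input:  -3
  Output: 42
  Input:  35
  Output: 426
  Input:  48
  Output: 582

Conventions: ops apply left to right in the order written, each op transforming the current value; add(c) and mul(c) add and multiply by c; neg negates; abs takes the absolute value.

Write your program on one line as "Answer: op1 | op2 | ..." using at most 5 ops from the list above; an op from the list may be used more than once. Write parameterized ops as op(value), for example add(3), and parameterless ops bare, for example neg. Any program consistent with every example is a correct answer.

abs | mul(-4) | add(-2) | mul(-3)

Check, running the answer program on each example:
  30 -> 30 -> -120 -> -122 -> 366
  -5 -> 5 -> -20 -> -22 -> 66
  49 -> 49 -> -196 -> -198 -> 594
  -3 -> 3 -> -12 -> -14 -> 42
  35 -> 35 -> -140 -> -142 -> 426
  48 -> 48 -> -192 -> -194 -> 582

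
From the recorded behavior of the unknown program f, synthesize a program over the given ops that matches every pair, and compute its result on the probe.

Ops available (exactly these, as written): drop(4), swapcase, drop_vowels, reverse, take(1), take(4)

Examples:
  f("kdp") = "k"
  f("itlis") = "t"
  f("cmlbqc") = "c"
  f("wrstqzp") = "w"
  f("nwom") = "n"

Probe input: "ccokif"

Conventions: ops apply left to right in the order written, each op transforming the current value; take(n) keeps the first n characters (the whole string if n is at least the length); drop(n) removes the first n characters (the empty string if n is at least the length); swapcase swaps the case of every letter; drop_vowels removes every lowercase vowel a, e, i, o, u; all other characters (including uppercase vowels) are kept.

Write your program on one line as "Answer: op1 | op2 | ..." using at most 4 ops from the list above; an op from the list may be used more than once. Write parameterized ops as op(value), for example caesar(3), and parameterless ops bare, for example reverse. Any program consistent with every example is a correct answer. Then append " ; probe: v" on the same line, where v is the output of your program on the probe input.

drop_vowels | take(4) | take(1) ; probe: "c"

Check, running the answer program on each example:
  "kdp" -> "kdp" -> "kdp" -> "k"
  "itlis" -> "tls" -> "tls" -> "t"
  "cmlbqc" -> "cmlbqc" -> "cmlb" -> "c"
  "wrstqzp" -> "wrstqzp" -> "wrst" -> "w"
  "nwom" -> "nwm" -> "nwm" -> "n"
  probe: "ccokif" -> "cckf" -> "cckf" -> "c"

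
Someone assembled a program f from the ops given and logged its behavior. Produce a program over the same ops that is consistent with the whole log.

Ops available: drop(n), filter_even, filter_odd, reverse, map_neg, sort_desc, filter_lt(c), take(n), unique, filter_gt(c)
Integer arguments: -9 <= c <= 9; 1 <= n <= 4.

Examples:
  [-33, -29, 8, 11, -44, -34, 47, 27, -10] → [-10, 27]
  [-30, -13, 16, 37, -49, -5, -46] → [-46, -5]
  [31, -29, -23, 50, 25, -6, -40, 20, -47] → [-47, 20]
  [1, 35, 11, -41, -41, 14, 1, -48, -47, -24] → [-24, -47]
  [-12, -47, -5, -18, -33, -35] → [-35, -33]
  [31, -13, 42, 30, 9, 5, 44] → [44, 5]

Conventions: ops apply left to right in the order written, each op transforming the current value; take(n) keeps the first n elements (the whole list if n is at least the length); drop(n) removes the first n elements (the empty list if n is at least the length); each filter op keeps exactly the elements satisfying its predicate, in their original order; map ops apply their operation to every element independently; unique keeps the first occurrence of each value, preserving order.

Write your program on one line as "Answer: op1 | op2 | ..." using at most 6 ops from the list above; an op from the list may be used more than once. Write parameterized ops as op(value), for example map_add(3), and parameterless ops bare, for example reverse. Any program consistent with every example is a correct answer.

map_neg | drop(1) | unique | map_neg | reverse | take(2)

Check, running the answer program on each example:
  [-33, -29, 8, 11, -44, -34, 47, 27, -10] -> [33, 29, -8, -11, 44, 34, -47, -27, 10] -> [29, -8, -11, 44, 34, -47, -27, 10] -> [29, -8, -11, 44, 34, -47, -27, 10] -> [-29, 8, 11, -44, -34, 47, 27, -10] -> [-10, 27, 47, -34, -44, 11, 8, -29] -> [-10, 27]
  [-30, -13, 16, 37, -49, -5, -46] -> [30, 13, -16, -37, 49, 5, 46] -> [13, -16, -37, 49, 5, 46] -> [13, -16, -37, 49, 5, 46] -> [-13, 16, 37, -49, -5, -46] -> [-46, -5, -49, 37, 16, -13] -> [-46, -5]
  [31, -29, -23, 50, 25, -6, -40, 20, -47] -> [-31, 29, 23, -50, -25, 6, 40, -20, 47] -> [29, 23, -50, -25, 6, 40, -20, 47] -> [29, 23, -50, -25, 6, 40, -20, 47] -> [-29, -23, 50, 25, -6, -40, 20, -47] -> [-47, 20, -40, -6, 25, 50, -23, -29] -> [-47, 20]
  [1, 35, 11, -41, -41, 14, 1, -48, -47, -24] -> [-1, -35, -11, 41, 41, -14, -1, 48, 47, 24] -> [-35, -11, 41, 41, -14, -1, 48, 47, 24] -> [-35, -11, 41, -14, -1, 48, 47, 24] -> [35, 11, -41, 14, 1, -48, -47, -24] -> [-24, -47, -48, 1, 14, -41, 11, 35] -> [-24, -47]
  [-12, -47, -5, -18, -33, -35] -> [12, 47, 5, 18, 33, 35] -> [47, 5, 18, 33, 35] -> [47, 5, 18, 33, 35] -> [-47, -5, -18, -33, -35] -> [-35, -33, -18, -5, -47] -> [-35, -33]
  [31, -13, 42, 30, 9, 5, 44] -> [-31, 13, -42, -30, -9, -5, -44] -> [13, -42, -30, -9, -5, -44] -> [13, -42, -30, -9, -5, -44] -> [-13, 42, 30, 9, 5, 44] -> [44, 5, 9, 30, 42, -13] -> [44, 5]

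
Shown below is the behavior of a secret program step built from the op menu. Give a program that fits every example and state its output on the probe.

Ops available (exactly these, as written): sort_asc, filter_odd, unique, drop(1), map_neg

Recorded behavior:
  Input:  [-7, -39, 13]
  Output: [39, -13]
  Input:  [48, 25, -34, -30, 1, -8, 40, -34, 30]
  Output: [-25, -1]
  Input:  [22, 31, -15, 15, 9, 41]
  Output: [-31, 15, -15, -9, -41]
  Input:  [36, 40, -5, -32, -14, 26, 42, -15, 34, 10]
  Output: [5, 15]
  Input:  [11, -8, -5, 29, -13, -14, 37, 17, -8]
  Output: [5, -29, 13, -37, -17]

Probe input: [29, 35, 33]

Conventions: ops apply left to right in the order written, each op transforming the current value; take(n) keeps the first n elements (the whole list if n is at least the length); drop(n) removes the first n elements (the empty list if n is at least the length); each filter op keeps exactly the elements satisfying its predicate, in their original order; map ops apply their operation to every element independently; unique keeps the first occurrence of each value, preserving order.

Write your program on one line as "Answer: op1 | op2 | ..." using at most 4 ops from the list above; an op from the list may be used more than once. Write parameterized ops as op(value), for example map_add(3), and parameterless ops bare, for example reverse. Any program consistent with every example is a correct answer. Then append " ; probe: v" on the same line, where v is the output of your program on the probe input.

drop(1) | map_neg | filter_odd ; probe: [-35, -33]

Check, running the answer program on each example:
  [-7, -39, 13] -> [-39, 13] -> [39, -13] -> [39, -13]
  [48, 25, -34, -30, 1, -8, 40, -34, 30] -> [25, -34, -30, 1, -8, 40, -34, 30] -> [-25, 34, 30, -1, 8, -40, 34, -30] -> [-25, -1]
  [22, 31, -15, 15, 9, 41] -> [31, -15, 15, 9, 41] -> [-31, 15, -15, -9, -41] -> [-31, 15, -15, -9, -41]
  [36, 40, -5, -32, -14, 26, 42, -15, 34, 10] -> [40, -5, -32, -14, 26, 42, -15, 34, 10] -> [-40, 5, 32, 14, -26, -42, 15, -34, -10] -> [5, 15]
  [11, -8, -5, 29, -13, -14, 37, 17, -8] -> [-8, -5, 29, -13, -14, 37, 17, -8] -> [8, 5, -29, 13, 14, -37, -17, 8] -> [5, -29, 13, -37, -17]
  probe: [29, 35, 33] -> [35, 33] -> [-35, -33] -> [-35, -33]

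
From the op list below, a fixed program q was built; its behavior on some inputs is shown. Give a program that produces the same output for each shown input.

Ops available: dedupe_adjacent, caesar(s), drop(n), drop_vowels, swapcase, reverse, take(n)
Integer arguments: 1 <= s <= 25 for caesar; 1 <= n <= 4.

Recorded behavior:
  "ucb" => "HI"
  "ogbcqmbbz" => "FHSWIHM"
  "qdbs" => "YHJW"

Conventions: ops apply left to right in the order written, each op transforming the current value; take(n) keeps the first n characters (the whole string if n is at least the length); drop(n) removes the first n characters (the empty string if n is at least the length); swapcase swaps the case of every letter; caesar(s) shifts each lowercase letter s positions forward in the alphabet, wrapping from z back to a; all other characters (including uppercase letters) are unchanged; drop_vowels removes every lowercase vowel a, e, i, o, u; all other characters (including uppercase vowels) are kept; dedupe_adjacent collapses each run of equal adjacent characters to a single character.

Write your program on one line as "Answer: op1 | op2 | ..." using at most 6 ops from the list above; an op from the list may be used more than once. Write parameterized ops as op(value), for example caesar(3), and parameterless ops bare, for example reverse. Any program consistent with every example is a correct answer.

reverse | dedupe_adjacent | drop_vowels | caesar(6) | swapcase

Check, running the answer program on each example:
  "ucb" -> "bcu" -> "bcu" -> "bc" -> "hi" -> "HI"
  "ogbcqmbbz" -> "zbbmqcbgo" -> "zbmqcbgo" -> "zbmqcbg" -> "fhswihm" -> "FHSWIHM"
  "qdbs" -> "sbdq" -> "sbdq" -> "sbdq" -> "yhjw" -> "YHJW"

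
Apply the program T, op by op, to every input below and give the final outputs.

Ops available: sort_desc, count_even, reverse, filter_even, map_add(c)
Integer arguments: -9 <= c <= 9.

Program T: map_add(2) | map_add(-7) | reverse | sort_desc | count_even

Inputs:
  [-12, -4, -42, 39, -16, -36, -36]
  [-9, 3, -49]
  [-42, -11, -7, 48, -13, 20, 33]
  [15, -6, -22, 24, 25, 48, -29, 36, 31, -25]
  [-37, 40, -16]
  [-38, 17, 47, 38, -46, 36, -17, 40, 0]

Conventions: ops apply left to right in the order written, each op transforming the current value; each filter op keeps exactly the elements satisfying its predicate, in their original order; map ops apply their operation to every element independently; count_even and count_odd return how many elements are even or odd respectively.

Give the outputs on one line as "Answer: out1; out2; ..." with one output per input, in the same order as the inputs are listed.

1; 3; 4; 5; 1; 3

Execution, op by op:
  [-12, -4, -42, 39, -16, -36, -36] -> [-10, -2, -40, 41, -14, -34, -34] -> [-17, -9, -47, 34, -21, -41, -41] -> [-41, -41, -21, 34, -47, -9, -17] -> [34, -9, -17, -21, -41, -41, -47] -> 1
  [-9, 3, -49] -> [-7, 5, -47] -> [-14, -2, -54] -> [-54, -2, -14] -> [-2, -14, -54] -> 3
  [-42, -11, -7, 48, -13, 20, 33] -> [-40, -9, -5, 50, -11, 22, 35] -> [-47, -16, -12, 43, -18, 15, 28] -> [28, 15, -18, 43, -12, -16, -47] -> [43, 28, 15, -12, -16, -18, -47] -> 4
  [15, -6, -22, 24, 25, 48, -29, 36, 31, -25] -> [17, -4, -20, 26, 27, 50, -27, 38, 33, -23] -> [10, -11, -27, 19, 20, 43, -34, 31, 26, -30] -> [-30, 26, 31, -34, 43, 20, 19, -27, -11, 10] -> [43, 31, 26, 20, 19, 10, -11, -27, -30, -34] -> 5
  [-37, 40, -16] -> [-35, 42, -14] -> [-42, 35, -21] -> [-21, 35, -42] -> [35, -21, -42] -> 1
  [-38, 17, 47, 38, -46, 36, -17, 40, 0] -> [-36, 19, 49, 40, -44, 38, -15, 42, 2] -> [-43, 12, 42, 33, -51, 31, -22, 35, -5] -> [-5, 35, -22, 31, -51, 33, 42, 12, -43] -> [42, 35, 33, 31, 12, -5, -22, -43, -51] -> 3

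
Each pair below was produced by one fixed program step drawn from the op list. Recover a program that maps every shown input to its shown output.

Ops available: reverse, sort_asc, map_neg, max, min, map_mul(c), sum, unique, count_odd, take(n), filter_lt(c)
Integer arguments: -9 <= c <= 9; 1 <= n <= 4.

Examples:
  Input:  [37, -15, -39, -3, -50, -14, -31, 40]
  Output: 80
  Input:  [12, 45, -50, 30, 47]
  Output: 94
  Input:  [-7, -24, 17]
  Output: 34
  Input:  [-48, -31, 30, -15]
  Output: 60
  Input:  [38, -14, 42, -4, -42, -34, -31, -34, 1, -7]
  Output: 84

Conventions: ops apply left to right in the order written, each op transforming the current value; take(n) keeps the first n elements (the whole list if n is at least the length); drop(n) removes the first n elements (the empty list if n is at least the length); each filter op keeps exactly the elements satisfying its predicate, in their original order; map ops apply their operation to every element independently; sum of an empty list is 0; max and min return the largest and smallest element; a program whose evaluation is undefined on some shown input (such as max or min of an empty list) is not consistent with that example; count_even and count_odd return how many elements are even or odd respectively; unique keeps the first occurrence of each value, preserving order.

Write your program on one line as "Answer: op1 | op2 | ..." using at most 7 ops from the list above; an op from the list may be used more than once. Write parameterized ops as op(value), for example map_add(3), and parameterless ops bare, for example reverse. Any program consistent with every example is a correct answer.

unique | map_mul(-2) | map_neg | sort_asc | reverse | max

Check, running the answer program on each example:
  [37, -15, -39, -3, -50, -14, -31, 40] -> [37, -15, -39, -3, -50, -14, -31, 40] -> [-74, 30, 78, 6, 100, 28, 62, -80] -> [74, -30, -78, -6, -100, -28, -62, 80] -> [-100, -78, -62, -30, -28, -6, 74, 80] -> [80, 74, -6, -28, -30, -62, -78, -100] -> 80
  [12, 45, -50, 30, 47] -> [12, 45, -50, 30, 47] -> [-24, -90, 100, -60, -94] -> [24, 90, -100, 60, 94] -> [-100, 24, 60, 90, 94] -> [94, 90, 60, 24, -100] -> 94
  [-7, -24, 17] -> [-7, -24, 17] -> [14, 48, -34] -> [-14, -48, 34] -> [-48, -14, 34] -> [34, -14, -48] -> 34
  [-48, -31, 30, -15] -> [-48, -31, 30, -15] -> [96, 62, -60, 30] -> [-96, -62, 60, -30] -> [-96, -62, -30, 60] -> [60, -30, -62, -96] -> 60
  [38, -14, 42, -4, -42, -34, -31, -34, 1, -7] -> [38, -14, 42, -4, -42, -34, -31, 1, -7] -> [-76, 28, -84, 8, 84, 68, 62, -2, 14] -> [76, -28, 84, -8, -84, -68, -62, 2, -14] -> [-84, -68, -62, -28, -14, -8, 2, 76, 84] -> [84, 76, 2, -8, -14, -28, -62, -68, -84] -> 84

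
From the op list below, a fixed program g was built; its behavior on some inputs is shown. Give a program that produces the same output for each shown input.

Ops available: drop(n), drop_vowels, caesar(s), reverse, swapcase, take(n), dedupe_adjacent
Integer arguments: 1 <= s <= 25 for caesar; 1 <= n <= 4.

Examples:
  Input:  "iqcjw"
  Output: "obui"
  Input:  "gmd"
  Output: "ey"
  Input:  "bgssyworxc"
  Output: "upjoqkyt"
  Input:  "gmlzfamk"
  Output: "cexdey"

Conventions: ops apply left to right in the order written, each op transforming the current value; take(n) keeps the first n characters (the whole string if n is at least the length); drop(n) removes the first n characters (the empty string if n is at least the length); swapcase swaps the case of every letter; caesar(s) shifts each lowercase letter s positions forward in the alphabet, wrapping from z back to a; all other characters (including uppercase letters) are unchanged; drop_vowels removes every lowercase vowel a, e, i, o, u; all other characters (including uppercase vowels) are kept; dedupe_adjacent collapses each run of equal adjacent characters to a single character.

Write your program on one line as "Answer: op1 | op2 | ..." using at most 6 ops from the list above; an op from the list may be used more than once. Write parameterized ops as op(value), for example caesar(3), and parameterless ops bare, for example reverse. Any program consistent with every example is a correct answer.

reverse | drop_vowels | caesar(1) | drop_vowels | caesar(17) | dedupe_adjacent

Check, running the answer program on each example:
  "iqcjw" -> "wjcqi" -> "wjcq" -> "xkdr" -> "xkdr" -> "obui" -> "obui"
  "gmd" -> "dmg" -> "dmg" -> "enh" -> "nh" -> "ey" -> "ey"
  "bgssyworxc" -> "cxrowyssgb" -> "cxrwyssgb" -> "dysxztthc" -> "dysxztthc" -> "upjoqkkyt" -> "upjoqkyt"
  "gmlzfamk" -> "kmafzlmg" -> "kmfzlmg" -> "lngamnh" -> "lngmnh" -> "cexdey" -> "cexdey"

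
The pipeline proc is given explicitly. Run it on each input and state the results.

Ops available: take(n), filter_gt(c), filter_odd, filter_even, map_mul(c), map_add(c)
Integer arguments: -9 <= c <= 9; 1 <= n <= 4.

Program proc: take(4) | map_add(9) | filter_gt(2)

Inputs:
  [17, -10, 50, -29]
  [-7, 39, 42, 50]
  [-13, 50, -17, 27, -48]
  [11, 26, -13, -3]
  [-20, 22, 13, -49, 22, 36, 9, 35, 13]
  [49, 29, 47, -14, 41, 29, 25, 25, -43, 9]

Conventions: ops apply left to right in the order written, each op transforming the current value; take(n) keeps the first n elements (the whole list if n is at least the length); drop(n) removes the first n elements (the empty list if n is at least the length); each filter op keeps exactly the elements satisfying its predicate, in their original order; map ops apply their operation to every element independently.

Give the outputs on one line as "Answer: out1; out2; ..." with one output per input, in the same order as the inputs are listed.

Execution, op by op:
  [17, -10, 50, -29] -> [17, -10, 50, -29] -> [26, -1, 59, -20] -> [26, 59]
  [-7, 39, 42, 50] -> [-7, 39, 42, 50] -> [2, 48, 51, 59] -> [48, 51, 59]
  [-13, 50, -17, 27, -48] -> [-13, 50, -17, 27] -> [-4, 59, -8, 36] -> [59, 36]
  [11, 26, -13, -3] -> [11, 26, -13, -3] -> [20, 35, -4, 6] -> [20, 35, 6]
  [-20, 22, 13, -49, 22, 36, 9, 35, 13] -> [-20, 22, 13, -49] -> [-11, 31, 22, -40] -> [31, 22]
  [49, 29, 47, -14, 41, 29, 25, 25, -43, 9] -> [49, 29, 47, -14] -> [58, 38, 56, -5] -> [58, 38, 56]

[26, 59]; [48, 51, 59]; [59, 36]; [20, 35, 6]; [31, 22]; [58, 38, 56]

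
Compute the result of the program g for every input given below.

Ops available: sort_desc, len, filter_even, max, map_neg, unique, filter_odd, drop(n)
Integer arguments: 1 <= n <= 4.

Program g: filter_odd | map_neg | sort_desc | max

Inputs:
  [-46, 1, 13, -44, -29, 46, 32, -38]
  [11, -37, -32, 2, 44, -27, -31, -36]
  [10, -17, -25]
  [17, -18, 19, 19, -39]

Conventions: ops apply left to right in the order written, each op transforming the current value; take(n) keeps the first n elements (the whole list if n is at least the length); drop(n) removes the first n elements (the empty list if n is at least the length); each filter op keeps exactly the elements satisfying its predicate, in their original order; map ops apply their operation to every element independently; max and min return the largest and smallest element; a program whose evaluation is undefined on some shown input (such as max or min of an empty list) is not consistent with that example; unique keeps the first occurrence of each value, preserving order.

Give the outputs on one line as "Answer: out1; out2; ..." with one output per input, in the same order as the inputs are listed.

Execution, op by op:
  [-46, 1, 13, -44, -29, 46, 32, -38] -> [1, 13, -29] -> [-1, -13, 29] -> [29, -1, -13] -> 29
  [11, -37, -32, 2, 44, -27, -31, -36] -> [11, -37, -27, -31] -> [-11, 37, 27, 31] -> [37, 31, 27, -11] -> 37
  [10, -17, -25] -> [-17, -25] -> [17, 25] -> [25, 17] -> 25
  [17, -18, 19, 19, -39] -> [17, 19, 19, -39] -> [-17, -19, -19, 39] -> [39, -17, -19, -19] -> 39

29; 37; 25; 39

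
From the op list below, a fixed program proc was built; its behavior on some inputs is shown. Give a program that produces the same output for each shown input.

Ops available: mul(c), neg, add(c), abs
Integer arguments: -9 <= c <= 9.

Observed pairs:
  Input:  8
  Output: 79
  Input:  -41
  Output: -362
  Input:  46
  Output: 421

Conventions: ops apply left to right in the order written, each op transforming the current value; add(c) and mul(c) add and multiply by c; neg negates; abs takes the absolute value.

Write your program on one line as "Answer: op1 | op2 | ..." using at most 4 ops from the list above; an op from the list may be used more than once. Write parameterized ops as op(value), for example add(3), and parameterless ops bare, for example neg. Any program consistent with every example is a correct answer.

mul(3) | mul(3) | add(7)

Check, running the answer program on each example:
  8 -> 24 -> 72 -> 79
  -41 -> -123 -> -369 -> -362
  46 -> 138 -> 414 -> 421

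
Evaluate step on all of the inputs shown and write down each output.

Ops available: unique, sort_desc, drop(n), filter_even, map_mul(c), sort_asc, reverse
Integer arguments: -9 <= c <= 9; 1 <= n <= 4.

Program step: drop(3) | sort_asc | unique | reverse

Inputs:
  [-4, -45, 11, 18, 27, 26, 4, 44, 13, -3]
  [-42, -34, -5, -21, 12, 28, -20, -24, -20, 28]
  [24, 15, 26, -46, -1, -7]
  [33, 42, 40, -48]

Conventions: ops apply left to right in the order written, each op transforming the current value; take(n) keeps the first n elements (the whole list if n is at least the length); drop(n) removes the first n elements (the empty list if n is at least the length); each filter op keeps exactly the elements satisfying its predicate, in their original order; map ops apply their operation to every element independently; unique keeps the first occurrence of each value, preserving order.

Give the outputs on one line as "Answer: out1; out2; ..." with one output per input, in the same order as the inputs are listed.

[44, 27, 26, 18, 13, 4, -3]; [28, 12, -20, -21, -24]; [-1, -7, -46]; [-48]

Execution, op by op:
  [-4, -45, 11, 18, 27, 26, 4, 44, 13, -3] -> [18, 27, 26, 4, 44, 13, -3] -> [-3, 4, 13, 18, 26, 27, 44] -> [-3, 4, 13, 18, 26, 27, 44] -> [44, 27, 26, 18, 13, 4, -3]
  [-42, -34, -5, -21, 12, 28, -20, -24, -20, 28] -> [-21, 12, 28, -20, -24, -20, 28] -> [-24, -21, -20, -20, 12, 28, 28] -> [-24, -21, -20, 12, 28] -> [28, 12, -20, -21, -24]
  [24, 15, 26, -46, -1, -7] -> [-46, -1, -7] -> [-46, -7, -1] -> [-46, -7, -1] -> [-1, -7, -46]
  [33, 42, 40, -48] -> [-48] -> [-48] -> [-48] -> [-48]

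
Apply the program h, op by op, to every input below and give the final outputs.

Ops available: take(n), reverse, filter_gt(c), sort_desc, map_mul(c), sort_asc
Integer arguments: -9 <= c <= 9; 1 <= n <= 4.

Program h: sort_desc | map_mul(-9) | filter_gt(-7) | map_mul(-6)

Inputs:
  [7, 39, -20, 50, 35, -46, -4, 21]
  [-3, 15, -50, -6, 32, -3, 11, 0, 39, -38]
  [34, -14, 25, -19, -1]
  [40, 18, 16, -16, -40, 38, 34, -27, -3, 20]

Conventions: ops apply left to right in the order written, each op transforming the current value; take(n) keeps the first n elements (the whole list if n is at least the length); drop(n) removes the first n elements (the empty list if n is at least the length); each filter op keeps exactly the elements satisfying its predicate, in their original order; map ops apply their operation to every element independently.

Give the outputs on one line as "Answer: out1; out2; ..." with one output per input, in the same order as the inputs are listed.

Execution, op by op:
  [7, 39, -20, 50, 35, -46, -4, 21] -> [50, 39, 35, 21, 7, -4, -20, -46] -> [-450, -351, -315, -189, -63, 36, 180, 414] -> [36, 180, 414] -> [-216, -1080, -2484]
  [-3, 15, -50, -6, 32, -3, 11, 0, 39, -38] -> [39, 32, 15, 11, 0, -3, -3, -6, -38, -50] -> [-351, -288, -135, -99, 0, 27, 27, 54, 342, 450] -> [0, 27, 27, 54, 342, 450] -> [0, -162, -162, -324, -2052, -2700]
  [34, -14, 25, -19, -1] -> [34, 25, -1, -14, -19] -> [-306, -225, 9, 126, 171] -> [9, 126, 171] -> [-54, -756, -1026]
  [40, 18, 16, -16, -40, 38, 34, -27, -3, 20] -> [40, 38, 34, 20, 18, 16, -3, -16, -27, -40] -> [-360, -342, -306, -180, -162, -144, 27, 144, 243, 360] -> [27, 144, 243, 360] -> [-162, -864, -1458, -2160]

[-216, -1080, -2484]; [0, -162, -162, -324, -2052, -2700]; [-54, -756, -1026]; [-162, -864, -1458, -2160]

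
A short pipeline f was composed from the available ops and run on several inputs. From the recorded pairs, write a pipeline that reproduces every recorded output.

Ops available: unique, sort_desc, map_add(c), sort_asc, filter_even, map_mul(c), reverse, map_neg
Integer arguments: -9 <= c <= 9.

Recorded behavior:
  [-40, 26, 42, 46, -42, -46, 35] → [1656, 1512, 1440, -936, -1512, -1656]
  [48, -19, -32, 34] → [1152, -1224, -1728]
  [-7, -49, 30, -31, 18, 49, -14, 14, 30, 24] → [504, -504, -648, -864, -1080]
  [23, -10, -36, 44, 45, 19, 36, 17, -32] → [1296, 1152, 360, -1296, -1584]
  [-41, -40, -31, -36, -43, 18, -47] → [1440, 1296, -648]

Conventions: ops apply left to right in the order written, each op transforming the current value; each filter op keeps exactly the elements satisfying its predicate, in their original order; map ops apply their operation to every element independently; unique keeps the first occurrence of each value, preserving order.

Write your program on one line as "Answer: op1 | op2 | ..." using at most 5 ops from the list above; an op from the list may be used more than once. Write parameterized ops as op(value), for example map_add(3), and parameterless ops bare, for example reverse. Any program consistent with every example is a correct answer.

filter_even | unique | sort_asc | map_mul(4) | map_mul(-9)

Check, running the answer program on each example:
  [-40, 26, 42, 46, -42, -46, 35] -> [-40, 26, 42, 46, -42, -46] -> [-40, 26, 42, 46, -42, -46] -> [-46, -42, -40, 26, 42, 46] -> [-184, -168, -160, 104, 168, 184] -> [1656, 1512, 1440, -936, -1512, -1656]
  [48, -19, -32, 34] -> [48, -32, 34] -> [48, -32, 34] -> [-32, 34, 48] -> [-128, 136, 192] -> [1152, -1224, -1728]
  [-7, -49, 30, -31, 18, 49, -14, 14, 30, 24] -> [30, 18, -14, 14, 30, 24] -> [30, 18, -14, 14, 24] -> [-14, 14, 18, 24, 30] -> [-56, 56, 72, 96, 120] -> [504, -504, -648, -864, -1080]
  [23, -10, -36, 44, 45, 19, 36, 17, -32] -> [-10, -36, 44, 36, -32] -> [-10, -36, 44, 36, -32] -> [-36, -32, -10, 36, 44] -> [-144, -128, -40, 144, 176] -> [1296, 1152, 360, -1296, -1584]
  [-41, -40, -31, -36, -43, 18, -47] -> [-40, -36, 18] -> [-40, -36, 18] -> [-40, -36, 18] -> [-160, -144, 72] -> [1440, 1296, -648]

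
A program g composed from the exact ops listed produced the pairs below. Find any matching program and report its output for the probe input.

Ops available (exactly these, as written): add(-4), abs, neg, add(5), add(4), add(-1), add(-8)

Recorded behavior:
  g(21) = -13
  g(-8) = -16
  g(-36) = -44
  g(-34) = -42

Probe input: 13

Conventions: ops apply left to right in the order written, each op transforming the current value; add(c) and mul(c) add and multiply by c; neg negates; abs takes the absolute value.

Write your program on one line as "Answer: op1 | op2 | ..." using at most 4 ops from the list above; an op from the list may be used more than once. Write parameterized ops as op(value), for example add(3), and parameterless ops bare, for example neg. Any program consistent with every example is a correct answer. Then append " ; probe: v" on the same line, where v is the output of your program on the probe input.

add(-8) | abs | neg ; probe: -5

Check, running the answer program on each example:
  21 -> 13 -> 13 -> -13
  -8 -> -16 -> 16 -> -16
  -36 -> -44 -> 44 -> -44
  -34 -> -42 -> 42 -> -42
  probe: 13 -> 5 -> 5 -> -5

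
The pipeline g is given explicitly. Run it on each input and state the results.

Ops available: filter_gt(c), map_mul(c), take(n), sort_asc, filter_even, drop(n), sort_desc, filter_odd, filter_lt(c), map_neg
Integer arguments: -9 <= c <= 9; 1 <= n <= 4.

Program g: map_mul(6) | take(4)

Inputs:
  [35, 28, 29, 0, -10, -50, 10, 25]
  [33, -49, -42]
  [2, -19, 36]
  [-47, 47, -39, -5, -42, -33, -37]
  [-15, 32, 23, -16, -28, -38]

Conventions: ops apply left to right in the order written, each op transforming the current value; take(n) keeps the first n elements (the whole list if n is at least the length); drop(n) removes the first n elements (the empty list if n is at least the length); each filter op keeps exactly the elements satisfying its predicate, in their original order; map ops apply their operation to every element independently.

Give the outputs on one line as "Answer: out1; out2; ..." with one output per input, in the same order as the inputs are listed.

[210, 168, 174, 0]; [198, -294, -252]; [12, -114, 216]; [-282, 282, -234, -30]; [-90, 192, 138, -96]

Execution, op by op:
  [35, 28, 29, 0, -10, -50, 10, 25] -> [210, 168, 174, 0, -60, -300, 60, 150] -> [210, 168, 174, 0]
  [33, -49, -42] -> [198, -294, -252] -> [198, -294, -252]
  [2, -19, 36] -> [12, -114, 216] -> [12, -114, 216]
  [-47, 47, -39, -5, -42, -33, -37] -> [-282, 282, -234, -30, -252, -198, -222] -> [-282, 282, -234, -30]
  [-15, 32, 23, -16, -28, -38] -> [-90, 192, 138, -96, -168, -228] -> [-90, 192, 138, -96]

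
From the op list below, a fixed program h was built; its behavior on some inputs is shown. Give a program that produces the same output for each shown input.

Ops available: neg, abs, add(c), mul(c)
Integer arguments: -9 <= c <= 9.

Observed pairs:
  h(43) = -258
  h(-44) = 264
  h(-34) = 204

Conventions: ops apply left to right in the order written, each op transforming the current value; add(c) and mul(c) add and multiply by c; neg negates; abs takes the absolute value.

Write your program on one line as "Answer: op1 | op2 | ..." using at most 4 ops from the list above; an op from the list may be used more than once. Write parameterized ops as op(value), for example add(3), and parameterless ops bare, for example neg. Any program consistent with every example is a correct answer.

neg | mul(-6) | neg

Check, running the answer program on each example:
  43 -> -43 -> 258 -> -258
  -44 -> 44 -> -264 -> 264
  -34 -> 34 -> -204 -> 204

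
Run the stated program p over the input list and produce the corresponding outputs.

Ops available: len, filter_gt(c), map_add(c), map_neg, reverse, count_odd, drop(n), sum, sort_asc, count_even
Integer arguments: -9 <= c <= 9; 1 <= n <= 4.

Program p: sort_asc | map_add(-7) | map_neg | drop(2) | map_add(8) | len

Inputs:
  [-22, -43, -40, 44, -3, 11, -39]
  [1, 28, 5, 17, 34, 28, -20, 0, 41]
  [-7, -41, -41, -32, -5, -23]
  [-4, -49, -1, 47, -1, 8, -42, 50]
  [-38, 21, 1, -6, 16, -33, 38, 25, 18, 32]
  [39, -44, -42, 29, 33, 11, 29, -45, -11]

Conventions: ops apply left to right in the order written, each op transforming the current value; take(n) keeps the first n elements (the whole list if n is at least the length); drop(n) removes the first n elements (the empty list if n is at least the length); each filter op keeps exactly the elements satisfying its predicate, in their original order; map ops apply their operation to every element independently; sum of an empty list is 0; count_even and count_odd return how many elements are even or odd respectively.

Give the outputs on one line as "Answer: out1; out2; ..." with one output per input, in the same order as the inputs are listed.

5; 7; 4; 6; 8; 7

Execution, op by op:
  [-22, -43, -40, 44, -3, 11, -39] -> [-43, -40, -39, -22, -3, 11, 44] -> [-50, -47, -46, -29, -10, 4, 37] -> [50, 47, 46, 29, 10, -4, -37] -> [46, 29, 10, -4, -37] -> [54, 37, 18, 4, -29] -> 5
  [1, 28, 5, 17, 34, 28, -20, 0, 41] -> [-20, 0, 1, 5, 17, 28, 28, 34, 41] -> [-27, -7, -6, -2, 10, 21, 21, 27, 34] -> [27, 7, 6, 2, -10, -21, -21, -27, -34] -> [6, 2, -10, -21, -21, -27, -34] -> [14, 10, -2, -13, -13, -19, -26] -> 7
  [-7, -41, -41, -32, -5, -23] -> [-41, -41, -32, -23, -7, -5] -> [-48, -48, -39, -30, -14, -12] -> [48, 48, 39, 30, 14, 12] -> [39, 30, 14, 12] -> [47, 38, 22, 20] -> 4
  [-4, -49, -1, 47, -1, 8, -42, 50] -> [-49, -42, -4, -1, -1, 8, 47, 50] -> [-56, -49, -11, -8, -8, 1, 40, 43] -> [56, 49, 11, 8, 8, -1, -40, -43] -> [11, 8, 8, -1, -40, -43] -> [19, 16, 16, 7, -32, -35] -> 6
  [-38, 21, 1, -6, 16, -33, 38, 25, 18, 32] -> [-38, -33, -6, 1, 16, 18, 21, 25, 32, 38] -> [-45, -40, -13, -6, 9, 11, 14, 18, 25, 31] -> [45, 40, 13, 6, -9, -11, -14, -18, -25, -31] -> [13, 6, -9, -11, -14, -18, -25, -31] -> [21, 14, -1, -3, -6, -10, -17, -23] -> 8
  [39, -44, -42, 29, 33, 11, 29, -45, -11] -> [-45, -44, -42, -11, 11, 29, 29, 33, 39] -> [-52, -51, -49, -18, 4, 22, 22, 26, 32] -> [52, 51, 49, 18, -4, -22, -22, -26, -32] -> [49, 18, -4, -22, -22, -26, -32] -> [57, 26, 4, -14, -14, -18, -24] -> 7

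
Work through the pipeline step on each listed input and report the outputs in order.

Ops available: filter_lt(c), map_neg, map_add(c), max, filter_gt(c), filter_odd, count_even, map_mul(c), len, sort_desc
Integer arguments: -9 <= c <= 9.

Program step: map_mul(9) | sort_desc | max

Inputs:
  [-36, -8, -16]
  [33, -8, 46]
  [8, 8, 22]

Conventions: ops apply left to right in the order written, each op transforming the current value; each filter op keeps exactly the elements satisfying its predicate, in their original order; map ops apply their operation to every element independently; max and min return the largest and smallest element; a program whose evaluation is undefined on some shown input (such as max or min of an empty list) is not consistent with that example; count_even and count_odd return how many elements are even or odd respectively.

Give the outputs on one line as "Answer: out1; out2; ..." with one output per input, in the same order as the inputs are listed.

-72; 414; 198

Execution, op by op:
  [-36, -8, -16] -> [-324, -72, -144] -> [-72, -144, -324] -> -72
  [33, -8, 46] -> [297, -72, 414] -> [414, 297, -72] -> 414
  [8, 8, 22] -> [72, 72, 198] -> [198, 72, 72] -> 198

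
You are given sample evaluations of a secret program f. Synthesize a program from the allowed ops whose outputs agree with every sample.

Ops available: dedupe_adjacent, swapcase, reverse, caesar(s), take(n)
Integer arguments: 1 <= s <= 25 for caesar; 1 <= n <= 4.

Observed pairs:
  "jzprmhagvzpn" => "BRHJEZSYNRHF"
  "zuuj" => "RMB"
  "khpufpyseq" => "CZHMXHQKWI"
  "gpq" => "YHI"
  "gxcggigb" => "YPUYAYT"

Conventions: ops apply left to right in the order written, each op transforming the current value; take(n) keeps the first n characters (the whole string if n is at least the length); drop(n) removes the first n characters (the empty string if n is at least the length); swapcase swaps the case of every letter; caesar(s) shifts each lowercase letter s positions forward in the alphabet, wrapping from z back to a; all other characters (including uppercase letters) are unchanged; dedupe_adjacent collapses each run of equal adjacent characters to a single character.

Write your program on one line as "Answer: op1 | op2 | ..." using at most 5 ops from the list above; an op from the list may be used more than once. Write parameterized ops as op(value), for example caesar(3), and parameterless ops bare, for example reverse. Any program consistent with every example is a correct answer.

caesar(5) | dedupe_adjacent | caesar(13) | swapcase

Check, running the answer program on each example:
  "jzprmhagvzpn" -> "oeuwrmflaeus" -> "oeuwrmflaeus" -> "brhjezsynrhf" -> "BRHJEZSYNRHF"
  "zuuj" -> "ezzo" -> "ezo" -> "rmb" -> "RMB"
  "khpufpyseq" -> "pmuzkudxjv" -> "pmuzkudxjv" -> "czhmxhqkwi" -> "CZHMXHQKWI"
  "gpq" -> "luv" -> "luv" -> "yhi" -> "YHI"
  "gxcggigb" -> "lchllnlg" -> "lchlnlg" -> "ypuyayt" -> "YPUYAYT"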